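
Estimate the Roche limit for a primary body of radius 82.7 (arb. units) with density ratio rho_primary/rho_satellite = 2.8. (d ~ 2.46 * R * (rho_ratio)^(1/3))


d_Roche = 2.46 * 82.7 * 2.8^(1/3) = 286.7433

286.7433


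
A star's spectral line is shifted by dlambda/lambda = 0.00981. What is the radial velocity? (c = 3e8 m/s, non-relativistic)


v = (dlambda/lambda) * c = 0.00981 * 3e8 = 2.943e+06

2.943e+06 m/s


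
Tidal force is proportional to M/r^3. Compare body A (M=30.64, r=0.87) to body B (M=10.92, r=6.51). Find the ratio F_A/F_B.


Ratio = (M1/r1^3) / (M2/r2^3) = (30.64/0.87^3) / (10.92/6.51^3) = 1175.5777

1175.5777


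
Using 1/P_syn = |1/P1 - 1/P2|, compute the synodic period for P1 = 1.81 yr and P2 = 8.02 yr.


1/P_syn = |1/P1 - 1/P2| = |1/1.81 - 1/8.02| => P_syn = 2.3376

2.3376 years


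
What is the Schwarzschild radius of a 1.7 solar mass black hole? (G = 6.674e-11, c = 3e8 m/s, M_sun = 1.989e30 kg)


M = 1.7 * 1.989e30 kg = 3.3813e+30 kg. rs = 2GM/c^2 = 2 * 6.674e-11 * 3.3813e+30 / (3e8)^2 = 5014.8436

5014.8436 m


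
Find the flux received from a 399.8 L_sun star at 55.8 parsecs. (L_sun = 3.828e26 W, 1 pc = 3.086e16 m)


F = L / (4*pi*d^2) = 1.530e+29 / (4*pi*(1.722e+18)^2) = 4.107e-09

4.107e-09 W/m^2


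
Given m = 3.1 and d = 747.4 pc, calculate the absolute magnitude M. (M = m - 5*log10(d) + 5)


M = m - 5*log10(d) + 5 = 3.1 - 5*log10(747.4) + 5 = -6.2678

-6.2678


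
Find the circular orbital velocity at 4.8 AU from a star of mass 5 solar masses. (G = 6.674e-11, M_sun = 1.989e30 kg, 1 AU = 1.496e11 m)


v = sqrt(GM/r) = sqrt(6.674e-11 * 9.945e+30 / 7.181e+11) = 30402.4848

30402.4848 m/s


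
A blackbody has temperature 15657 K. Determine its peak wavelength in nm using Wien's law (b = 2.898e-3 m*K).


lam_max = b / T = 2.898e-3 / 15657 = 1.851e-07 m = 185.0929 nm

185.0929 nm


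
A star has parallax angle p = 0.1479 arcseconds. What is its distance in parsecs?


d = 1/p = 1/0.1479 = 6.7613

6.7613 pc


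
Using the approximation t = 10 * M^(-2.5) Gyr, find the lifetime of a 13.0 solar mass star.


t = 10 * M^(-2.5) = 10 * 13.0^(-2.5) = 0.0164

0.0164 Gyr


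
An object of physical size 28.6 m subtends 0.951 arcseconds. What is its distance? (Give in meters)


D = size / theta_rad, theta_rad = 0.951 * pi/(180*3600) = 4.611e-06, D = 6.203e+06

6.203e+06 m


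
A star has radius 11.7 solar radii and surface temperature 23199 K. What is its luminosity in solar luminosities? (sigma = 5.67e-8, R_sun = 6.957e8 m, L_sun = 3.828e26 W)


R = 11.7 * 6.957e8 m = 8.13969e+09 m. L = 4*pi*R^2*sigma*T^4 = 4*pi*(8.13969e+09)^2 * 5.67e-8 * 23199^4 = 1.367368947e+31 W. L/L_sun = 1.367368947e+31 / 3.828e26 = 35720.1919

35720.1919 L_sun


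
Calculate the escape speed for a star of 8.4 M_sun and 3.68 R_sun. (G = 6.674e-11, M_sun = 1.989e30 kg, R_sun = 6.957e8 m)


M = 8.4 * 1.989e30 kg = 1.67076e+31 kg; R = 3.68 * 6.957e8 m = 2.560176e+09 m. v_esc = sqrt(2GM/R) = sqrt(2 * 6.674e-11 * 1.67076e+31 / 2.560176e+09) = 933319.2483

933319.2483 m/s


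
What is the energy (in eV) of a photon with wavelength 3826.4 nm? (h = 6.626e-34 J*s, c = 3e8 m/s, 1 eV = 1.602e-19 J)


E = hc/lambda = 6.626e-34 * 3e8 / 3.826e-06 = 5.195e-20 J = 0.3243 eV

0.3243 eV


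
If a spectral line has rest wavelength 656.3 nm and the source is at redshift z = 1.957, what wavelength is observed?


lam_obs = lam_emit * (1 + z) = 656.3 * (1 + 1.957) = 1940.6791

1940.6791 nm


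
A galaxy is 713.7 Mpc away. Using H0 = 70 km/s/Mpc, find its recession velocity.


v = H0 * d = 70 * 713.7 = 49959.0

49959.0 km/s


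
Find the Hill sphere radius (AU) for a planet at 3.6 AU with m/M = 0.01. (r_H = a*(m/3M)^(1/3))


r_H = a * (m/3M)^(1/3) = 3.6 * (0.01/3)^(1/3) = 0.5378

0.5378 AU


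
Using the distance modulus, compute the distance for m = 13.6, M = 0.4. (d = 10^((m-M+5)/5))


d = 10^((m - M + 5)/5) = 10^((13.6 - 0.4 + 5)/5) = 4365.1583

4365.1583 pc


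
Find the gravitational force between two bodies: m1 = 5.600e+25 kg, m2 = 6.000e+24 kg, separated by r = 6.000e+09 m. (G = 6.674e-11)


F = G*m1*m2/r^2 = 6.674e-11 * 5.600e+25 * 6.000e+24 / (6.000e+09)^2 = 6.674e-11 * 3.360e+50 / 3.600e+19 = 6.229e+20

6.229e+20 N


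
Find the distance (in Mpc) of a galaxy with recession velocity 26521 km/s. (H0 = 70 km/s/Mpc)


d = v / H0 = 26521 / 70 = 378.8714

378.8714 Mpc


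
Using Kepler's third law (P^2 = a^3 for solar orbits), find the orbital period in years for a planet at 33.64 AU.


P = a^(3/2) = 33.64^1.5 = 195.112

195.112 years


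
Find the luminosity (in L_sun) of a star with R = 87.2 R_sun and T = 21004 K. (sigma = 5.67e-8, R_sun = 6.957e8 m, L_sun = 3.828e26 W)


R = 87.2 * 6.957e8 m = 6.066504e+10 m. L = 4*pi*R^2*sigma*T^4 = 4*pi*(6.066504e+10)^2 * 5.67e-8 * 21004^4 = 5.103615385e+32 W. L/L_sun = 5.103615385e+32 / 3.828e26 = 1.333e+06

1.333e+06 L_sun


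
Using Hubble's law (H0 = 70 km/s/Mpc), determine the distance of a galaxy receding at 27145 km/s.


d = v / H0 = 27145 / 70 = 387.7857

387.7857 Mpc


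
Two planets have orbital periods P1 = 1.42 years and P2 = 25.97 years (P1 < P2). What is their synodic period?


1/P_syn = |1/P1 - 1/P2| = |1/1.42 - 1/25.97| => P_syn = 1.5021

1.5021 years


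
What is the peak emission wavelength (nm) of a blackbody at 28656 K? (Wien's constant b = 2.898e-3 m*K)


lam_max = b / T = 2.898e-3 / 28656 = 1.011e-07 m = 101.1307 nm

101.1307 nm


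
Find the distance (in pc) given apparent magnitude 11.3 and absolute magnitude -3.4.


d = 10^((m - M + 5)/5) = 10^((11.3 - -3.4 + 5)/5) = 8709.6359

8709.6359 pc


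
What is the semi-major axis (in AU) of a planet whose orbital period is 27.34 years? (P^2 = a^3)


a = P^(2/3) = 27.34^(2/3) = 9.0754

9.0754 AU


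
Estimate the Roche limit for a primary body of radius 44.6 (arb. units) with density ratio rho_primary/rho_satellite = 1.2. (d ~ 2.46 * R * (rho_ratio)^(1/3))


d_Roche = 2.46 * 44.6 * 1.2^(1/3) = 116.5906

116.5906


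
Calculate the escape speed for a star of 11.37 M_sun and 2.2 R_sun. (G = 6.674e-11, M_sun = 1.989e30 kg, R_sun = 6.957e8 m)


M = 11.37 * 1.989e30 kg = 2.261493e+31 kg; R = 2.2 * 6.957e8 m = 1.53054e+09 m. v_esc = sqrt(2GM/R) = sqrt(2 * 6.674e-11 * 2.261493e+31 / 1.53054e+09) = 1.404e+06

1.404e+06 m/s


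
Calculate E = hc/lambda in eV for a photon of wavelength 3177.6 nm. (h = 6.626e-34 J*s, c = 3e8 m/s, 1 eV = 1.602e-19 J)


E = hc/lambda = 6.626e-34 * 3e8 / 3.178e-06 = 6.256e-20 J = 0.3905 eV

0.3905 eV


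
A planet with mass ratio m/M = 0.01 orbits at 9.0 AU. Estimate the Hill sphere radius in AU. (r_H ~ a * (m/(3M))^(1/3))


r_H = a * (m/3M)^(1/3) = 9.0 * (0.01/3)^(1/3) = 1.3444

1.3444 AU


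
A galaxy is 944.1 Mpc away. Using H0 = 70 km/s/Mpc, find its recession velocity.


v = H0 * d = 70 * 944.1 = 66087.0

66087.0 km/s


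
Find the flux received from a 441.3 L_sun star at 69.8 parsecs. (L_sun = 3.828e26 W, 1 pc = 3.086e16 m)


F = L / (4*pi*d^2) = 1.689e+29 / (4*pi*(2.154e+18)^2) = 2.897e-09

2.897e-09 W/m^2


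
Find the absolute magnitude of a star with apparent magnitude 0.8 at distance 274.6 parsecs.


M = m - 5*log10(d) + 5 = 0.8 - 5*log10(274.6) + 5 = -6.3935

-6.3935


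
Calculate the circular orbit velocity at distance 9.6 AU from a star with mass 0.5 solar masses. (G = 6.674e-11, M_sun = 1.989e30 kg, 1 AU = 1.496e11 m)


v = sqrt(GM/r) = sqrt(6.674e-11 * 9.945e+29 / 1.436e+12) = 6798.2023

6798.2023 m/s


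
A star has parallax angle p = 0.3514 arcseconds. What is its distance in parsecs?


d = 1/p = 1/0.3514 = 2.8458

2.8458 pc


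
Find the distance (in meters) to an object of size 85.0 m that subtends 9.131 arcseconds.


D = size / theta_rad, theta_rad = 9.131 * pi/(180*3600) = 4.427e-05, D = 1.920e+06

1.920e+06 m


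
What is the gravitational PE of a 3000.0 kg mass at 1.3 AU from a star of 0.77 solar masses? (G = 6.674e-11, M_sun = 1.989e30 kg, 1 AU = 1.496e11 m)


M = 0.77 * 1.989e30 kg = 1.53153e+30 kg; r = 1.3 AU * 1.496e11 m/AU = 1.9448e+11 m. U = -GM*m/r = -(6.674e-11 * 1.53153e+30 * 3000.0) / 1.9448e+11 = -1.577e+12

-1.577e+12 J


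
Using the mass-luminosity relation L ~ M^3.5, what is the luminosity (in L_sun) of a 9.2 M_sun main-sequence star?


L/L_sun = (M/M_sun)^3.5 = 9.2^3.5 = 2361.8776

2361.8776 L_sun


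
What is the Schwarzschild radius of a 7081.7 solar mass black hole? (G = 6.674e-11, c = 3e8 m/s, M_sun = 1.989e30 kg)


M = 7081.7 * 1.989e30 kg = 1.40855013e+34 kg. rs = 2GM/c^2 = 2 * 6.674e-11 * 1.40855013e+34 / (3e8)^2 = 2.089e+07

2.089e+07 m


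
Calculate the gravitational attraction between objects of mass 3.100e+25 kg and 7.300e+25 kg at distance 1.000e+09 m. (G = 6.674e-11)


F = G*m1*m2/r^2 = 6.674e-11 * 3.100e+25 * 7.300e+25 / (1.000e+09)^2 = 6.674e-11 * 2.263e+51 / 1.000e+18 = 1.510e+23

1.510e+23 N


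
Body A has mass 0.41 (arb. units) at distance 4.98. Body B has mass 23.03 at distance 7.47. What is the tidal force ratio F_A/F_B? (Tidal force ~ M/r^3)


Ratio = (M1/r1^3) / (M2/r2^3) = (0.41/4.98^3) / (23.03/7.47^3) = 0.0601

0.0601


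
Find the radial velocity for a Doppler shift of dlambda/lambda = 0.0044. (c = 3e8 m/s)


v = (dlambda/lambda) * c = 0.0044 * 3e8 = 1.320e+06

1.320e+06 m/s


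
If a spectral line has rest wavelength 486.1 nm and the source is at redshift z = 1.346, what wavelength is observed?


lam_obs = lam_emit * (1 + z) = 486.1 * (1 + 1.346) = 1140.3906

1140.3906 nm


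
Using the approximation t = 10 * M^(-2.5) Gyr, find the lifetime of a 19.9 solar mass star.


t = 10 * M^(-2.5) = 10 * 19.9^(-2.5) = 0.0057

0.0057 Gyr


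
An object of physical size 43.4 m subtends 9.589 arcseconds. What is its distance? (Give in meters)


D = size / theta_rad, theta_rad = 9.589 * pi/(180*3600) = 4.649e-05, D = 933558.514

933558.514 m


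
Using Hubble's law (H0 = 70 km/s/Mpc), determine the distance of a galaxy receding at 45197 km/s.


d = v / H0 = 45197 / 70 = 645.6714

645.6714 Mpc


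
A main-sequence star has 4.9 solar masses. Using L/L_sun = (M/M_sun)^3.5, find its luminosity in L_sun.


L/L_sun = (M/M_sun)^3.5 = 4.9^3.5 = 260.4272

260.4272 L_sun


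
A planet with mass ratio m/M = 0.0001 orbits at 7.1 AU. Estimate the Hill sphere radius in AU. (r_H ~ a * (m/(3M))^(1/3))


r_H = a * (m/3M)^(1/3) = 7.1 * (0.0001/3)^(1/3) = 0.2285

0.2285 AU


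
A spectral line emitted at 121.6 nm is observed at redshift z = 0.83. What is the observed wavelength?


lam_obs = lam_emit * (1 + z) = 121.6 * (1 + 0.83) = 222.528

222.528 nm


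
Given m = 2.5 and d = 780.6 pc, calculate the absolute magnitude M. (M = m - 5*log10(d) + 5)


M = m - 5*log10(d) + 5 = 2.5 - 5*log10(780.6) + 5 = -6.9621

-6.9621


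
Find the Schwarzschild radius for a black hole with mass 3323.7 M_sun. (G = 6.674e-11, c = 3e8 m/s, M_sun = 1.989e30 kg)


M = 3323.7 * 1.989e30 kg = 6.6108393e+33 kg. rs = 2GM/c^2 = 2 * 6.674e-11 * 6.6108393e+33 / (3e8)^2 = 9.805e+06

9.805e+06 m


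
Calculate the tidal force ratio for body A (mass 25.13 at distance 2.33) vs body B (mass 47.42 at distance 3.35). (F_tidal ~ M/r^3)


Ratio = (M1/r1^3) / (M2/r2^3) = (25.13/2.33^3) / (47.42/3.35^3) = 1.5751

1.5751


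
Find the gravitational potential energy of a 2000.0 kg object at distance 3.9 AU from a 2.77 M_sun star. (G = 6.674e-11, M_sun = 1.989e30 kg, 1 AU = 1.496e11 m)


M = 2.77 * 1.989e30 kg = 5.50953e+30 kg; r = 3.9 AU * 1.496e11 m/AU = 5.8344e+11 m. U = -GM*m/r = -(6.674e-11 * 5.50953e+30 * 2000.0) / 5.8344e+11 = -1.260e+12

-1.260e+12 J


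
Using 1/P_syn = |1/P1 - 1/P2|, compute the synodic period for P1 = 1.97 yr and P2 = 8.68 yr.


1/P_syn = |1/P1 - 1/P2| = |1/1.97 - 1/8.68| => P_syn = 2.5484

2.5484 years


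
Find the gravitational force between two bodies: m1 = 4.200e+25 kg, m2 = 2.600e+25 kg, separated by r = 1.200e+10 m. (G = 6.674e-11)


F = G*m1*m2/r^2 = 6.674e-11 * 4.200e+25 * 2.600e+25 / (1.200e+10)^2 = 6.674e-11 * 1.092e+51 / 1.440e+20 = 5.061e+20

5.061e+20 N


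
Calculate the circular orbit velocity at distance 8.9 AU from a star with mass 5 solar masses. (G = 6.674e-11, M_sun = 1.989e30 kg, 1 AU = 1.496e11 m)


v = sqrt(GM/r) = sqrt(6.674e-11 * 9.945e+30 / 1.331e+12) = 22327.2222

22327.2222 m/s


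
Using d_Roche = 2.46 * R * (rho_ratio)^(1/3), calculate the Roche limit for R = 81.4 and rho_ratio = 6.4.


d_Roche = 2.46 * 81.4 * 6.4^(1/3) = 371.7801

371.7801


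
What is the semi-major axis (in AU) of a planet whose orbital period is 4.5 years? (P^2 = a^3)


a = P^(2/3) = 4.5^(2/3) = 2.7257

2.7257 AU


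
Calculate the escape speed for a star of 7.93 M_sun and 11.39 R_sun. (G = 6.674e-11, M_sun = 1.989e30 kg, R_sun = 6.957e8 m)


M = 7.93 * 1.989e30 kg = 1.577277e+31 kg; R = 11.39 * 6.957e8 m = 7.924023e+09 m. v_esc = sqrt(2GM/R) = sqrt(2 * 6.674e-11 * 1.577277e+31 / 7.924023e+09) = 515453.1767

515453.1767 m/s


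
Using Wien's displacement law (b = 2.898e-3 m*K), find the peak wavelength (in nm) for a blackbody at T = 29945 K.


lam_max = b / T = 2.898e-3 / 29945 = 9.678e-08 m = 96.7774 nm

96.7774 nm


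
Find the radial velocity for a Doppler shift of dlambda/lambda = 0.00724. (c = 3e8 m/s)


v = (dlambda/lambda) * c = 0.00724 * 3e8 = 2.172e+06

2.172e+06 m/s


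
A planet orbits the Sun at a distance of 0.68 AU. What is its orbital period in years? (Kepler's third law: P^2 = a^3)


P = a^(3/2) = 0.68^1.5 = 0.5607

0.5607 years


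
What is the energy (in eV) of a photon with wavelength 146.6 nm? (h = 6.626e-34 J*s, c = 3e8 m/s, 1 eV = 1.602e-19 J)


E = hc/lambda = 6.626e-34 * 3e8 / 1.466e-07 = 1.356e-18 J = 8.464 eV

8.464 eV


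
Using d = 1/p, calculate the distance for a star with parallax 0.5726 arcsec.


d = 1/p = 1/0.5726 = 1.7464

1.7464 pc


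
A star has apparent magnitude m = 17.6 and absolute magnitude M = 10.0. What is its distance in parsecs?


d = 10^((m - M + 5)/5) = 10^((17.6 - 10.0 + 5)/5) = 331.1311

331.1311 pc


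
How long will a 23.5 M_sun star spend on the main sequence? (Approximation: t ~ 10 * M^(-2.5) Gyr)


t = 10 * M^(-2.5) = 10 * 23.5^(-2.5) = 0.0037

0.0037 Gyr


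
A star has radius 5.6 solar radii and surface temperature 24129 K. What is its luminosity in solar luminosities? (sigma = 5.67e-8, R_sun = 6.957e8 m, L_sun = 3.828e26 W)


R = 5.6 * 6.957e8 m = 3.89592e+09 m. L = 4*pi*R^2*sigma*T^4 = 4*pi*(3.89592e+09)^2 * 5.67e-8 * 24129^4 = 3.665812749e+30 W. L/L_sun = 3.665812749e+30 / 3.828e26 = 9576.3133

9576.3133 L_sun


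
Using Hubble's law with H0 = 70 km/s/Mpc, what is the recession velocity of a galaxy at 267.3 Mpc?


v = H0 * d = 70 * 267.3 = 18711.0

18711.0 km/s


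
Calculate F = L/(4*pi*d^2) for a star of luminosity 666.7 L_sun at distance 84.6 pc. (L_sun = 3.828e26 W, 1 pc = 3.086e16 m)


F = L / (4*pi*d^2) = 2.552e+29 / (4*pi*(2.611e+18)^2) = 2.980e-09

2.980e-09 W/m^2


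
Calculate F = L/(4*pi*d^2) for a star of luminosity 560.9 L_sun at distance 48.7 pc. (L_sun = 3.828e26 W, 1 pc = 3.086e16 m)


F = L / (4*pi*d^2) = 2.147e+29 / (4*pi*(1.503e+18)^2) = 7.565e-09

7.565e-09 W/m^2


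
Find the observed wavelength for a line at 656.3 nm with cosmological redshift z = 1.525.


lam_obs = lam_emit * (1 + z) = 656.3 * (1 + 1.525) = 1657.1575

1657.1575 nm


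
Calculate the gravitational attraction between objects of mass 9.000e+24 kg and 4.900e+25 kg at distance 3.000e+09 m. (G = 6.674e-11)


F = G*m1*m2/r^2 = 6.674e-11 * 9.000e+24 * 4.900e+25 / (3.000e+09)^2 = 6.674e-11 * 4.410e+50 / 9.000e+18 = 3.270e+21

3.270e+21 N


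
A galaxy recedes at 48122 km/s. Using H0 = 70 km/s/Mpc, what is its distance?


d = v / H0 = 48122 / 70 = 687.4571

687.4571 Mpc


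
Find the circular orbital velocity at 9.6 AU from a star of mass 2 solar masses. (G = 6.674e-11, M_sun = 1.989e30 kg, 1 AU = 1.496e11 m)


v = sqrt(GM/r) = sqrt(6.674e-11 * 3.978e+30 / 1.436e+12) = 13596.4045

13596.4045 m/s


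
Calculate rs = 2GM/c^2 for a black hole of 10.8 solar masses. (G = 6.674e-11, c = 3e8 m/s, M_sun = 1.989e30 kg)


M = 10.8 * 1.989e30 kg = 2.14812e+31 kg. rs = 2GM/c^2 = 2 * 6.674e-11 * 2.14812e+31 / (3e8)^2 = 31859.0064

31859.0064 m


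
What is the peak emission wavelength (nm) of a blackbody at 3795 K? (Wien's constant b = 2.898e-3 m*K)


lam_max = b / T = 2.898e-3 / 3795 = 7.636e-07 m = 763.6364 nm

763.6364 nm


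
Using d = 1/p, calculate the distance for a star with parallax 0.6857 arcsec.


d = 1/p = 1/0.6857 = 1.4584

1.4584 pc


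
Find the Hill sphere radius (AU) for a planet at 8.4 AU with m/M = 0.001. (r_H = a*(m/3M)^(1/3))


r_H = a * (m/3M)^(1/3) = 8.4 * (0.001/3)^(1/3) = 0.5824

0.5824 AU


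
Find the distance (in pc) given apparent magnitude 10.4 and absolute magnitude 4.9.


d = 10^((m - M + 5)/5) = 10^((10.4 - 4.9 + 5)/5) = 125.8925

125.8925 pc


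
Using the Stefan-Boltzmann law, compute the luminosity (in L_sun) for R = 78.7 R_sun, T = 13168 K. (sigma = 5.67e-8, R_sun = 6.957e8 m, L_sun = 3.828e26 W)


R = 78.7 * 6.957e8 m = 5.475159e+10 m. L = 4*pi*R^2*sigma*T^4 = 4*pi*(5.475159e+10)^2 * 5.67e-8 * 13168^4 = 6.421931456e+31 W. L/L_sun = 6.421931456e+31 / 3.828e26 = 167762.0547

167762.0547 L_sun


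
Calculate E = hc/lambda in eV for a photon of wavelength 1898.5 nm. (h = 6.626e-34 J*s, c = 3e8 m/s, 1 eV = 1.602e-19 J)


E = hc/lambda = 6.626e-34 * 3e8 / 1.899e-06 = 1.047e-19 J = 0.6536 eV

0.6536 eV


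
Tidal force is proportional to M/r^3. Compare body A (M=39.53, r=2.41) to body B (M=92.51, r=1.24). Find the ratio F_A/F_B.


Ratio = (M1/r1^3) / (M2/r2^3) = (39.53/2.41^3) / (92.51/1.24^3) = 0.0582

0.0582


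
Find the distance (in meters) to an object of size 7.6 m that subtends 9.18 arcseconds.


D = size / theta_rad, theta_rad = 9.18 * pi/(180*3600) = 4.451e-05, D = 170763.8919

170763.8919 m


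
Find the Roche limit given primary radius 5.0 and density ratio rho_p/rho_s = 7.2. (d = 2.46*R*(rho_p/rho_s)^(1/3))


d_Roche = 2.46 * 5.0 * 7.2^(1/3) = 23.751

23.751


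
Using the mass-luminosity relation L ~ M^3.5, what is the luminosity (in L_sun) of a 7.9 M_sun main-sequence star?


L/L_sun = (M/M_sun)^3.5 = 7.9^3.5 = 1385.7817

1385.7817 L_sun


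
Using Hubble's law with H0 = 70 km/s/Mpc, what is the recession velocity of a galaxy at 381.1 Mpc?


v = H0 * d = 70 * 381.1 = 26677.0

26677.0 km/s


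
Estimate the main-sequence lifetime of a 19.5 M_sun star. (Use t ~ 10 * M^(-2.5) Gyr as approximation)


t = 10 * M^(-2.5) = 10 * 19.5^(-2.5) = 0.006

0.006 Gyr


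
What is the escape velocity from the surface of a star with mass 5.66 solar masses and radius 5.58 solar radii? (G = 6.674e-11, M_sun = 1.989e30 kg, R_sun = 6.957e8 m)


M = 5.66 * 1.989e30 kg = 1.125774e+31 kg; R = 5.58 * 6.957e8 m = 3.882006e+09 m. v_esc = sqrt(2GM/R) = sqrt(2 * 6.674e-11 * 1.125774e+31 / 3.882006e+09) = 622165.0413

622165.0413 m/s


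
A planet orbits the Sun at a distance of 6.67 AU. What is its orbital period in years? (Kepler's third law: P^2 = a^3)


P = a^(3/2) = 6.67^1.5 = 17.2262

17.2262 years


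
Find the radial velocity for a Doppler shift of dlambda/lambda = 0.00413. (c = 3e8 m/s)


v = (dlambda/lambda) * c = 0.00413 * 3e8 = 1.239e+06

1.239e+06 m/s


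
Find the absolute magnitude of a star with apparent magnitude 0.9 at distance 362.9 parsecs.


M = m - 5*log10(d) + 5 = 0.9 - 5*log10(362.9) + 5 = -6.8989

-6.8989


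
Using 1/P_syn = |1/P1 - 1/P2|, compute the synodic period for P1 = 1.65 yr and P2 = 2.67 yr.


1/P_syn = |1/P1 - 1/P2| = |1/1.65 - 1/2.67| => P_syn = 4.3191

4.3191 years


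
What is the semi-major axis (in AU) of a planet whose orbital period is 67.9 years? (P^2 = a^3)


a = P^(2/3) = 67.9^(2/3) = 16.6436

16.6436 AU


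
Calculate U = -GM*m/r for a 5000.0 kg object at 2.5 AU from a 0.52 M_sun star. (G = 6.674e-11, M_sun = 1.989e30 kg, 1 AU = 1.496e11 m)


M = 0.52 * 1.989e30 kg = 1.03428e+30 kg; r = 2.5 AU * 1.496e11 m/AU = 3.74e+11 m. U = -GM*m/r = -(6.674e-11 * 1.03428e+30 * 5000.0) / 3.74e+11 = -9.228e+11

-9.228e+11 J


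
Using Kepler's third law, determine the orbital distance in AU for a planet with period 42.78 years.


a = P^(2/3) = 42.78^(2/3) = 12.2319

12.2319 AU


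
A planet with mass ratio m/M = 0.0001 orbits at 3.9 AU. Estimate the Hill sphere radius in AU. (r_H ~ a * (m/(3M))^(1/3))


r_H = a * (m/3M)^(1/3) = 3.9 * (0.0001/3)^(1/3) = 0.1255

0.1255 AU


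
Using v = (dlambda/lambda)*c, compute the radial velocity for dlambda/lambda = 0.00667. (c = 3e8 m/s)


v = (dlambda/lambda) * c = 0.00667 * 3e8 = 2.001e+06

2.001e+06 m/s


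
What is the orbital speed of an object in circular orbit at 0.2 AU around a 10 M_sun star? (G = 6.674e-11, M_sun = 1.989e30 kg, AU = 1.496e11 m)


v = sqrt(GM/r) = sqrt(6.674e-11 * 1.989e+31 / 2.992e+10) = 210634.5931

210634.5931 m/s


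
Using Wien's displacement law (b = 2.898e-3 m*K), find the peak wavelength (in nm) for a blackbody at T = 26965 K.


lam_max = b / T = 2.898e-3 / 26965 = 1.075e-07 m = 107.4726 nm

107.4726 nm


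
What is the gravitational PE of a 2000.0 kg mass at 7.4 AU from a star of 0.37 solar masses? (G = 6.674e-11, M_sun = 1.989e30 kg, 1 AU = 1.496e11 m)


M = 0.37 * 1.989e30 kg = 7.3593e+29 kg; r = 7.4 AU * 1.496e11 m/AU = 1.10704e+12 m. U = -GM*m/r = -(6.674e-11 * 7.3593e+29 * 2000.0) / 1.10704e+12 = -8.873e+10

-8.873e+10 J


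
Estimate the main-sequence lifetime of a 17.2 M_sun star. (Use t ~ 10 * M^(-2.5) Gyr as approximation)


t = 10 * M^(-2.5) = 10 * 17.2^(-2.5) = 0.0082

0.0082 Gyr


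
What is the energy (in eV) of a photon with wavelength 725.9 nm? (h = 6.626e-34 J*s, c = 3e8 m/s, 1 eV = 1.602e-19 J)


E = hc/lambda = 6.626e-34 * 3e8 / 7.259e-07 = 2.738e-19 J = 1.7094 eV

1.7094 eV


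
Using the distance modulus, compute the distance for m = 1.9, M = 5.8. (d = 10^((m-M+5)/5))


d = 10^((m - M + 5)/5) = 10^((1.9 - 5.8 + 5)/5) = 1.6596

1.6596 pc


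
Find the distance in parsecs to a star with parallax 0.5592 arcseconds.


d = 1/p = 1/0.5592 = 1.7883

1.7883 pc


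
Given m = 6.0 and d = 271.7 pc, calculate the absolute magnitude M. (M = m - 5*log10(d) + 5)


M = m - 5*log10(d) + 5 = 6.0 - 5*log10(271.7) + 5 = -1.1704

-1.1704


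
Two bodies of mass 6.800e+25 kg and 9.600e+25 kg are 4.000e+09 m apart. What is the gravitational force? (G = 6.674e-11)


F = G*m1*m2/r^2 = 6.674e-11 * 6.800e+25 * 9.600e+25 / (4.000e+09)^2 = 6.674e-11 * 6.528e+51 / 1.600e+19 = 2.723e+22

2.723e+22 N


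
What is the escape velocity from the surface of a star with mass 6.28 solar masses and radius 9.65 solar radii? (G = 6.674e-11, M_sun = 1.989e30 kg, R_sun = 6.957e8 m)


M = 6.28 * 1.989e30 kg = 1.249092e+31 kg; R = 9.65 * 6.957e8 m = 6.713505e+09 m. v_esc = sqrt(2GM/R) = sqrt(2 * 6.674e-11 * 1.249092e+31 / 6.713505e+09) = 498345.6298

498345.6298 m/s


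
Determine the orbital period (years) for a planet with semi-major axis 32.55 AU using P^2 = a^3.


P = a^(3/2) = 32.55^1.5 = 185.7062

185.7062 years


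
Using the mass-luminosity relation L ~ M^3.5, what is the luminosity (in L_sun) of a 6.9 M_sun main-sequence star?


L/L_sun = (M/M_sun)^3.5 = 6.9^3.5 = 862.9225

862.9225 L_sun


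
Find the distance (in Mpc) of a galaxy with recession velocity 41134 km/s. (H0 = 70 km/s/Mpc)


d = v / H0 = 41134 / 70 = 587.6286

587.6286 Mpc


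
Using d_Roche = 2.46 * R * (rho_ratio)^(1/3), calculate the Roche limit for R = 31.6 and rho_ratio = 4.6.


d_Roche = 2.46 * 31.6 * 4.6^(1/3) = 129.283

129.283


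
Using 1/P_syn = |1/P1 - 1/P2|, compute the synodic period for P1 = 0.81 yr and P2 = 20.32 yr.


1/P_syn = |1/P1 - 1/P2| = |1/0.81 - 1/20.32| => P_syn = 0.8436

0.8436 years


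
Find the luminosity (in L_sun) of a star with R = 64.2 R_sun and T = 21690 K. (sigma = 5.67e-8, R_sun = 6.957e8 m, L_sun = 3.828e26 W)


R = 64.2 * 6.957e8 m = 4.466394e+10 m. L = 4*pi*R^2*sigma*T^4 = 4*pi*(4.466394e+10)^2 * 5.67e-8 * 21690^4 = 3.145902031e+32 W. L/L_sun = 3.145902031e+32 / 3.828e26 = 821813.4878

821813.4878 L_sun


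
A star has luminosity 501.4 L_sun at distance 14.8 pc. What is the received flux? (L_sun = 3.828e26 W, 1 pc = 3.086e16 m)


F = L / (4*pi*d^2) = 1.919e+29 / (4*pi*(4.567e+17)^2) = 7.322e-08

7.322e-08 W/m^2


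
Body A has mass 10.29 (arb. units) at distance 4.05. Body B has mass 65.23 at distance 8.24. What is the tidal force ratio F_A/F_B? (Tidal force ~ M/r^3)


Ratio = (M1/r1^3) / (M2/r2^3) = (10.29/4.05^3) / (65.23/8.24^3) = 1.3286

1.3286


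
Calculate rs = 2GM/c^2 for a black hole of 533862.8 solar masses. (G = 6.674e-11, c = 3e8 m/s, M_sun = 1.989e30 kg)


M = 533862.8 * 1.989e30 kg = 1.061853109e+36 kg. rs = 2GM/c^2 = 2 * 6.674e-11 * 1.061853109e+36 / (3e8)^2 = 1.575e+09

1.575e+09 m


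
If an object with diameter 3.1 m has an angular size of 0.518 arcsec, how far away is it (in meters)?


D = size / theta_rad, theta_rad = 0.518 * pi/(180*3600) = 2.511e-06, D = 1.234e+06

1.234e+06 m


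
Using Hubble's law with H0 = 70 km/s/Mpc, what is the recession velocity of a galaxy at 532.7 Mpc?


v = H0 * d = 70 * 532.7 = 37289.0

37289.0 km/s


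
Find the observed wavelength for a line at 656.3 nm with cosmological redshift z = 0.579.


lam_obs = lam_emit * (1 + z) = 656.3 * (1 + 0.579) = 1036.2977

1036.2977 nm


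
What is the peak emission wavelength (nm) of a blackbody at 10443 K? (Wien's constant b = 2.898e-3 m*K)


lam_max = b / T = 2.898e-3 / 10443 = 2.775e-07 m = 277.5065 nm

277.5065 nm


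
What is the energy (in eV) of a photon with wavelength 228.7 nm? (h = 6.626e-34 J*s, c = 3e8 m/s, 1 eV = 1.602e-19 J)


E = hc/lambda = 6.626e-34 * 3e8 / 2.287e-07 = 8.692e-19 J = 5.4256 eV

5.4256 eV


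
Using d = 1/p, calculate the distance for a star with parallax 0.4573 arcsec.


d = 1/p = 1/0.4573 = 2.1867

2.1867 pc


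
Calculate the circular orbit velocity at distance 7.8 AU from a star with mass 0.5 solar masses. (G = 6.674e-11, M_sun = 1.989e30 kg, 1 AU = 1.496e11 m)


v = sqrt(GM/r) = sqrt(6.674e-11 * 9.945e+29 / 1.167e+12) = 7541.9283

7541.9283 m/s


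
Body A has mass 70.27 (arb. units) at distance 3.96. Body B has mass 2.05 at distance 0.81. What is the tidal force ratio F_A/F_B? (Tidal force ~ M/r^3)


Ratio = (M1/r1^3) / (M2/r2^3) = (70.27/3.96^3) / (2.05/0.81^3) = 0.2933

0.2933


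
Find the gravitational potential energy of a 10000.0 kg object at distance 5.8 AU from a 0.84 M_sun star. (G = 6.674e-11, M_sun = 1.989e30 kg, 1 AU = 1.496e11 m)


M = 0.84 * 1.989e30 kg = 1.67076e+30 kg; r = 5.8 AU * 1.496e11 m/AU = 8.6768e+11 m. U = -GM*m/r = -(6.674e-11 * 1.67076e+30 * 10000.0) / 8.6768e+11 = -1.285e+12

-1.285e+12 J


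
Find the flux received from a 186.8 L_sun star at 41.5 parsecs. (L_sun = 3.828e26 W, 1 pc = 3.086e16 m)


F = L / (4*pi*d^2) = 7.151e+28 / (4*pi*(1.281e+18)^2) = 3.469e-09

3.469e-09 W/m^2


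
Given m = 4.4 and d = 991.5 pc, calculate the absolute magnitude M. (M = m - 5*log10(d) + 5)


M = m - 5*log10(d) + 5 = 4.4 - 5*log10(991.5) + 5 = -5.5815

-5.5815


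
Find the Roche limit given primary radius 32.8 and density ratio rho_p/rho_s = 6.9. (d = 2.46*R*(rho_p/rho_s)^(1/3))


d_Roche = 2.46 * 32.8 * 6.9^(1/3) = 153.6121

153.6121


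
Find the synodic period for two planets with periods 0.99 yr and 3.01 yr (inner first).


1/P_syn = |1/P1 - 1/P2| = |1/0.99 - 1/3.01| => P_syn = 1.4752

1.4752 years


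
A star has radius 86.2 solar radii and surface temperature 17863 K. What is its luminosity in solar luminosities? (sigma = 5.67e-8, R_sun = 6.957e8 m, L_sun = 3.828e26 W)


R = 86.2 * 6.957e8 m = 5.996934e+10 m. L = 4*pi*R^2*sigma*T^4 = 4*pi*(5.996934e+10)^2 * 5.67e-8 * 17863^4 = 2.608969813e+32 W. L/L_sun = 2.608969813e+32 / 3.828e26 = 681549.063

681549.063 L_sun


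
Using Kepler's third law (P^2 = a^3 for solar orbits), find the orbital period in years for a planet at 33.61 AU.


P = a^(3/2) = 33.61^1.5 = 194.8511

194.8511 years


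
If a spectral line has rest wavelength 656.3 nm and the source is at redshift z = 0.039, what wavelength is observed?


lam_obs = lam_emit * (1 + z) = 656.3 * (1 + 0.039) = 681.8957

681.8957 nm


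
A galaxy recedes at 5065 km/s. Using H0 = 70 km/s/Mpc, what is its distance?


d = v / H0 = 5065 / 70 = 72.3571

72.3571 Mpc


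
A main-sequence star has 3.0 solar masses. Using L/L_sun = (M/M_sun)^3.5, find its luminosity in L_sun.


L/L_sun = (M/M_sun)^3.5 = 3.0^3.5 = 46.7654

46.7654 L_sun


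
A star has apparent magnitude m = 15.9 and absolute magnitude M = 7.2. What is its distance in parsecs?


d = 10^((m - M + 5)/5) = 10^((15.9 - 7.2 + 5)/5) = 549.5409

549.5409 pc


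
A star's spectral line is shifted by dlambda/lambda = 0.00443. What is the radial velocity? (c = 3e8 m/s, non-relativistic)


v = (dlambda/lambda) * c = 0.00443 * 3e8 = 1.329e+06

1.329e+06 m/s


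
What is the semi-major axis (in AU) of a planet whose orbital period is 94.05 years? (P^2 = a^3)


a = P^(2/3) = 94.05^(2/3) = 20.681

20.681 AU


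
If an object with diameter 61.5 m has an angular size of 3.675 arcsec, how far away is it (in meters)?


D = size / theta_rad, theta_rad = 3.675 * pi/(180*3600) = 1.782e-05, D = 3.452e+06

3.452e+06 m


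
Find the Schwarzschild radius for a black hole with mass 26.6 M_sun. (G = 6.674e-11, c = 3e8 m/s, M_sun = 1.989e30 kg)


M = 26.6 * 1.989e30 kg = 5.29074e+31 kg. rs = 2GM/c^2 = 2 * 6.674e-11 * 5.29074e+31 / (3e8)^2 = 78467.5528

78467.5528 m


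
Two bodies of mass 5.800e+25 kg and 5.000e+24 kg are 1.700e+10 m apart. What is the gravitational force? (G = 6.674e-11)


F = G*m1*m2/r^2 = 6.674e-11 * 5.800e+25 * 5.000e+24 / (1.700e+10)^2 = 6.674e-11 * 2.900e+50 / 2.890e+20 = 6.697e+19

6.697e+19 N


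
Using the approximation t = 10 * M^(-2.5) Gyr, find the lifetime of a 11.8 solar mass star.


t = 10 * M^(-2.5) = 10 * 11.8^(-2.5) = 0.0209

0.0209 Gyr


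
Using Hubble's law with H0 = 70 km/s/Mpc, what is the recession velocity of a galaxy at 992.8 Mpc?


v = H0 * d = 70 * 992.8 = 69496.0

69496.0 km/s


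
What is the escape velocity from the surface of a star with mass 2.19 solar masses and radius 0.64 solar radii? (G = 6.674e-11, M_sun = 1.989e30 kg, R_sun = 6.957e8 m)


M = 2.19 * 1.989e30 kg = 4.35591e+30 kg; R = 0.64 * 6.957e8 m = 4.45248e+08 m. v_esc = sqrt(2GM/R) = sqrt(2 * 6.674e-11 * 4.35591e+30 / 4.45248e+08) = 1.143e+06

1.143e+06 m/s


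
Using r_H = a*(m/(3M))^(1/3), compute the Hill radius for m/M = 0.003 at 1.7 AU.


r_H = a * (m/3M)^(1/3) = 1.7 * (0.003/3)^(1/3) = 0.17

0.17 AU


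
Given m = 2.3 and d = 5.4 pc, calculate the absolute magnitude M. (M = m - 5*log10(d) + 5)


M = m - 5*log10(d) + 5 = 2.3 - 5*log10(5.4) + 5 = 3.638

3.638


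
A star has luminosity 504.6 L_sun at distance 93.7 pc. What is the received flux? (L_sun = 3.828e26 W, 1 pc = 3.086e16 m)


F = L / (4*pi*d^2) = 1.932e+29 / (4*pi*(2.892e+18)^2) = 1.838e-09

1.838e-09 W/m^2


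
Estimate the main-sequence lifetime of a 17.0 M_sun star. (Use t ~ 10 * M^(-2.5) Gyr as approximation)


t = 10 * M^(-2.5) = 10 * 17.0^(-2.5) = 0.0084

0.0084 Gyr


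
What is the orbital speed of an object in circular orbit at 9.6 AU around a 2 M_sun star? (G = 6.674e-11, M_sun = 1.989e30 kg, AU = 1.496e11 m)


v = sqrt(GM/r) = sqrt(6.674e-11 * 3.978e+30 / 1.436e+12) = 13596.4045

13596.4045 m/s


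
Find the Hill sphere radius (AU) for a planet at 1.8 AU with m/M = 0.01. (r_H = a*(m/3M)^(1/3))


r_H = a * (m/3M)^(1/3) = 1.8 * (0.01/3)^(1/3) = 0.2689

0.2689 AU


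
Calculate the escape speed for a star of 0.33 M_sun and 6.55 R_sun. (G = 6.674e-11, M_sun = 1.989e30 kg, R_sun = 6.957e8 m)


M = 0.33 * 1.989e30 kg = 6.5637e+29 kg; R = 6.55 * 6.957e8 m = 4.556835e+09 m. v_esc = sqrt(2GM/R) = sqrt(2 * 6.674e-11 * 6.5637e+29 / 4.556835e+09) = 138659.8764

138659.8764 m/s


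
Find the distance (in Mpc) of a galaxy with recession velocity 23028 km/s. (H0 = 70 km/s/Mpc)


d = v / H0 = 23028 / 70 = 328.9714

328.9714 Mpc


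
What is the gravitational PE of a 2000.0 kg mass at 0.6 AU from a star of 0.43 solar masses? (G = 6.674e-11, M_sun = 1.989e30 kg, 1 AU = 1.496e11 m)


M = 0.43 * 1.989e30 kg = 8.5527e+29 kg; r = 0.6 AU * 1.496e11 m/AU = 8.976e+10 m. U = -GM*m/r = -(6.674e-11 * 8.5527e+29 * 2000.0) / 8.976e+10 = -1.272e+12

-1.272e+12 J


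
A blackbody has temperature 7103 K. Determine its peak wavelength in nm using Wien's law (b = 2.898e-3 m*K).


lam_max = b / T = 2.898e-3 / 7103 = 4.080e-07 m = 407.9966 nm

407.9966 nm


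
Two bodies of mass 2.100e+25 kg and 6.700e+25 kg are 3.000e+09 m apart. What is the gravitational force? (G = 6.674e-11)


F = G*m1*m2/r^2 = 6.674e-11 * 2.100e+25 * 6.700e+25 / (3.000e+09)^2 = 6.674e-11 * 1.407e+51 / 9.000e+18 = 1.043e+22

1.043e+22 N


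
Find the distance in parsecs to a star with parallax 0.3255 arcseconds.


d = 1/p = 1/0.3255 = 3.0722

3.0722 pc


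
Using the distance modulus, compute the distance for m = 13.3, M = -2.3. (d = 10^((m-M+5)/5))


d = 10^((m - M + 5)/5) = 10^((13.3 - -2.3 + 5)/5) = 13182.5674

13182.5674 pc


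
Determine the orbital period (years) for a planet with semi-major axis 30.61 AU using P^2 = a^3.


P = a^(3/2) = 30.61^1.5 = 169.3538

169.3538 years


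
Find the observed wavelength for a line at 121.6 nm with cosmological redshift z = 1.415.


lam_obs = lam_emit * (1 + z) = 121.6 * (1 + 1.415) = 293.664

293.664 nm


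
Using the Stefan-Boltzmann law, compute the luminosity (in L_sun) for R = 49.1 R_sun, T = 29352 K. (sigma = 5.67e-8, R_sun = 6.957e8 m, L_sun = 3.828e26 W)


R = 49.1 * 6.957e8 m = 3.415887e+10 m. L = 4*pi*R^2*sigma*T^4 = 4*pi*(3.415887e+10)^2 * 5.67e-8 * 29352^4 = 6.170931262e+32 W. L/L_sun = 6.170931262e+32 / 3.828e26 = 1.612e+06

1.612e+06 L_sun


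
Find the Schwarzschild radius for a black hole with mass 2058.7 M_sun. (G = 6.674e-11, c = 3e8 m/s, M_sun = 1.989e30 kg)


M = 2058.7 * 1.989e30 kg = 4.0947543e+33 kg. rs = 2GM/c^2 = 2 * 6.674e-11 * 4.0947543e+33 / (3e8)^2 = 6.073e+06

6.073e+06 m


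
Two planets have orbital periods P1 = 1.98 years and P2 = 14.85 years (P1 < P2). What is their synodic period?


1/P_syn = |1/P1 - 1/P2| = |1/1.98 - 1/14.85| => P_syn = 2.2846

2.2846 years


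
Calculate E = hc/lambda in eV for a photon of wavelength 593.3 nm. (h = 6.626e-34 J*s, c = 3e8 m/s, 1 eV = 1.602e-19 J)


E = hc/lambda = 6.626e-34 * 3e8 / 5.933e-07 = 3.350e-19 J = 2.0914 eV

2.0914 eV


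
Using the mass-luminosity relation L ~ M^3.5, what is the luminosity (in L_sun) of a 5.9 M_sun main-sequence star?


L/L_sun = (M/M_sun)^3.5 = 5.9^3.5 = 498.8639

498.8639 L_sun


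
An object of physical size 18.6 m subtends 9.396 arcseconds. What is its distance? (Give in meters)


D = size / theta_rad, theta_rad = 9.396 * pi/(180*3600) = 4.555e-05, D = 408314.7506

408314.7506 m


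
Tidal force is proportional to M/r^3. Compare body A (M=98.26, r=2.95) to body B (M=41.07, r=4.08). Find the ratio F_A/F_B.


Ratio = (M1/r1^3) / (M2/r2^3) = (98.26/2.95^3) / (41.07/4.08^3) = 6.3295

6.3295


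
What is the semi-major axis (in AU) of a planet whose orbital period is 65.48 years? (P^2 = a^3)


a = P^(2/3) = 65.48^(2/3) = 16.2457

16.2457 AU


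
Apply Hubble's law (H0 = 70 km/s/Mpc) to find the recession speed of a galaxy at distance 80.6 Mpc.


v = H0 * d = 70 * 80.6 = 5642.0

5642.0 km/s


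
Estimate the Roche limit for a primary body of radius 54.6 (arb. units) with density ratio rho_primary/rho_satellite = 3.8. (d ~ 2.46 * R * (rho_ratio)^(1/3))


d_Roche = 2.46 * 54.6 * 3.8^(1/3) = 209.5989

209.5989


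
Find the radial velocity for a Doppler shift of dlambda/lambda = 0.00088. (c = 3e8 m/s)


v = (dlambda/lambda) * c = 0.00088 * 3e8 = 264000.0

264000.0 m/s


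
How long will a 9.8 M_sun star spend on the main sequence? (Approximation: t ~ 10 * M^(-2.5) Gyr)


t = 10 * M^(-2.5) = 10 * 9.8^(-2.5) = 0.0333

0.0333 Gyr


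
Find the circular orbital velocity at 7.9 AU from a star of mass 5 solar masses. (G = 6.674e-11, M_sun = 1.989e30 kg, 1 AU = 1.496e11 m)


v = sqrt(GM/r) = sqrt(6.674e-11 * 9.945e+30 / 1.182e+12) = 23698.2432

23698.2432 m/s


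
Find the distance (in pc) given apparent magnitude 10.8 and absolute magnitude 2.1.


d = 10^((m - M + 5)/5) = 10^((10.8 - 2.1 + 5)/5) = 549.5409

549.5409 pc


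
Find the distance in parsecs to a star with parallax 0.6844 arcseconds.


d = 1/p = 1/0.6844 = 1.4611

1.4611 pc


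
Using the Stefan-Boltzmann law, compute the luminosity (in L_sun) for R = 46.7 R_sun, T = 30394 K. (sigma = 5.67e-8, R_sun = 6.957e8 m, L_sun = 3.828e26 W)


R = 46.7 * 6.957e8 m = 3.248919e+10 m. L = 4*pi*R^2*sigma*T^4 = 4*pi*(3.248919e+10)^2 * 5.67e-8 * 30394^4 = 6.41833125e+32 W. L/L_sun = 6.41833125e+32 / 3.828e26 = 1.677e+06

1.677e+06 L_sun


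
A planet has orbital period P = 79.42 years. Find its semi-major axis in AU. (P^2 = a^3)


a = P^(2/3) = 79.42^(2/3) = 18.4765

18.4765 AU


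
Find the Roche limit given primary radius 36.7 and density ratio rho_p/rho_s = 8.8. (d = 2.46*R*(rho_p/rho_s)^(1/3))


d_Roche = 2.46 * 36.7 * 8.8^(1/3) = 186.3926

186.3926


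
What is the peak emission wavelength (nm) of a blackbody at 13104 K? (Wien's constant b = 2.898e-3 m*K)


lam_max = b / T = 2.898e-3 / 13104 = 2.212e-07 m = 221.1538 nm

221.1538 nm


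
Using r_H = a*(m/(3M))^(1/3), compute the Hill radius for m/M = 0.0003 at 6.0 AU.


r_H = a * (m/3M)^(1/3) = 6.0 * (0.0003/3)^(1/3) = 0.2785

0.2785 AU


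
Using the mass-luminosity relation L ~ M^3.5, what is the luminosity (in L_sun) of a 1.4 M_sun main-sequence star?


L/L_sun = (M/M_sun)^3.5 = 1.4^3.5 = 3.2467

3.2467 L_sun


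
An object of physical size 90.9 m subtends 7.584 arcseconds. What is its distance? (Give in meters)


D = size / theta_rad, theta_rad = 7.584 * pi/(180*3600) = 3.677e-05, D = 2.472e+06

2.472e+06 m


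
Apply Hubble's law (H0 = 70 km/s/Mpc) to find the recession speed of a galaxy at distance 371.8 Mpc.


v = H0 * d = 70 * 371.8 = 26026.0

26026.0 km/s


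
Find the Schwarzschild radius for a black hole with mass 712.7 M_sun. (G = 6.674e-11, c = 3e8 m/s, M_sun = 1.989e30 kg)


M = 712.7 * 1.989e30 kg = 1.4175603e+33 kg. rs = 2GM/c^2 = 2 * 6.674e-11 * 1.4175603e+33 / (3e8)^2 = 2.102e+06

2.102e+06 m


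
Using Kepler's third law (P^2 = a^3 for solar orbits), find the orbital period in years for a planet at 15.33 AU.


P = a^(3/2) = 15.33^1.5 = 60.0224

60.0224 years


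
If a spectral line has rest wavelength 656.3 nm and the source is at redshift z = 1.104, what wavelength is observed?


lam_obs = lam_emit * (1 + z) = 656.3 * (1 + 1.104) = 1380.8552

1380.8552 nm


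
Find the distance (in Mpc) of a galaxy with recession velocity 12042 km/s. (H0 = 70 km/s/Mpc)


d = v / H0 = 12042 / 70 = 172.0286

172.0286 Mpc


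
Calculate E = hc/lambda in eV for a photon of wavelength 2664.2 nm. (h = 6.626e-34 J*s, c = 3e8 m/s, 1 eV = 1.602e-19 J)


E = hc/lambda = 6.626e-34 * 3e8 / 2.664e-06 = 7.461e-20 J = 0.4657 eV

0.4657 eV


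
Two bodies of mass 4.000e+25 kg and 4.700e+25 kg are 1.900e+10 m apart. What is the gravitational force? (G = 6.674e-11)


F = G*m1*m2/r^2 = 6.674e-11 * 4.000e+25 * 4.700e+25 / (1.900e+10)^2 = 6.674e-11 * 1.880e+51 / 3.610e+20 = 3.476e+20

3.476e+20 N
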